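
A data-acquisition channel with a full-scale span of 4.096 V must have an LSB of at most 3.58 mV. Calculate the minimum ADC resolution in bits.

11 bits

Number of steps required ≥ 4.096 V / 3.58 mV = 1144.13.
Need 2^N ≥ 1144.13; 2^10 = 1024, 2^11 = 2048.
Minimum N = 11.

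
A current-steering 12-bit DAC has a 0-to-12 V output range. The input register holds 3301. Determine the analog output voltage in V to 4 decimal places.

9.6709 V

LSB = 12 V / 2^12 = 2.930 mV.
V_out = 0 + 3301 × 0.00292969 V = 9.6709 V.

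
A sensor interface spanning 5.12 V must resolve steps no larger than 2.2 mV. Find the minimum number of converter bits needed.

12 bits

Number of steps required ≥ 5.12 V / 2.2 mV = 2327.27.
Need 2^N ≥ 2327.27; 2^11 = 2048, 2^12 = 4096.
Minimum N = 12.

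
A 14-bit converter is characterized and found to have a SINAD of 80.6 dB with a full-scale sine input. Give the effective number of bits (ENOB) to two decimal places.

ENOB = (SINAD − 1.76) / 6.02 = (80.6 − 1.76)/6.02 = 13.096.

13.10 bits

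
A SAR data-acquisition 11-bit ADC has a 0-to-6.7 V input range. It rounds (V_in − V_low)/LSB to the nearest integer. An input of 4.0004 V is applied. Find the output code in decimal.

code 1223

With 2048 levels over 6.7 V, one step is 3.271 mV.
Input sits at 1222.809 steps above V_low.
round(1222.809) = 1223.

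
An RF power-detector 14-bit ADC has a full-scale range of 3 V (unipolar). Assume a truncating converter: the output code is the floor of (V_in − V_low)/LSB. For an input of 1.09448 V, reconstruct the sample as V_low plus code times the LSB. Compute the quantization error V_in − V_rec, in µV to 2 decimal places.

58.61 µV

Step size: 3 V ÷ 2^14 = 183.11 µV.
Scaled input = 5977.3201 LSBs, so code = 5977.
Reconstructed: 1.0944214 V.
Difference: 5.86133e-05 V → 58.61 µV.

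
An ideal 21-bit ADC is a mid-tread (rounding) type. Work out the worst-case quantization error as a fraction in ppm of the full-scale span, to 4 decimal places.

Rounding → worst-case error = ½ LSB = V_FS/2^22, so 1e+06/4194304 = 0.238419 ppm of full scale.

0.2384 ppm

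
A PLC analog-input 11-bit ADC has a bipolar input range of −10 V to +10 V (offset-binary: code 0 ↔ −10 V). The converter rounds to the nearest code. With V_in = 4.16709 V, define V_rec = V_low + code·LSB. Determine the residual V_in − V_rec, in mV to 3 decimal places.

Step size: 20 V ÷ 2^11 = 9.766 mV.
(4.16709 − (−10))/0.00976562 = 1450.7100; round gives code 1451.
Reconstructed: 4.1699219 V.
Error = 4.16709 − 4.1699219 = -0.00283188 V = -2.832 mV.

-2.832 mV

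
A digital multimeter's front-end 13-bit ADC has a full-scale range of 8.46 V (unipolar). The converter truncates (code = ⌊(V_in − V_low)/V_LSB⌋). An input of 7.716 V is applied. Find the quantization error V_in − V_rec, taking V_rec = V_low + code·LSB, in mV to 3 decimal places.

One LSB is 8.46 V / 8192 = 1.033 mV.
(V_in − V_low)/LSB = (7.716 − 0)/0.00103271 = 7471.5688 → code 7471 (floor).
Code 7471 maps back to 0 + 7471×0.00103271 V = 7.7154126 V.
V_in − V_rec = 0.000587402 V = 0.587 mV.

0.587 mV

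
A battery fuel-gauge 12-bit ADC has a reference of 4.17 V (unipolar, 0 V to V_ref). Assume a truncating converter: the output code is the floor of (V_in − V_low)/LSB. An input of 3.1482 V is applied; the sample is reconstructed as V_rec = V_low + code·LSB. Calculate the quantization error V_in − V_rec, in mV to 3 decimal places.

One LSB is 4.17 V / 4096 = 1.018 mV.
(V_in − V_low)/LSB = (3.1482 − 0)/0.00101807 = 3092.3327 → code 3092 (floor).
V_rec = 0 + 3092·0.00101807 = 3.1478613 V.
Error = 3.1482 − 3.1478613 = 0.000338672 V = 0.339 mV.

0.339 mV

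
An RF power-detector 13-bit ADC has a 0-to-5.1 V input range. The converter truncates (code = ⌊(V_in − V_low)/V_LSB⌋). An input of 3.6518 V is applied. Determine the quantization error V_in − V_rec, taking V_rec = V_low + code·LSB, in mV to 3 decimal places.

Step size: 5.1 V ÷ 2^13 = 0.623 mV.
(V_in − V_low)/LSB = (3.6518 − 0)/0.000622559 = 5865.7933 → code 5865 (floor).
Code 5865 maps back to 0 + 5865×0.000622559 V = 3.6513062 V.
Error = 3.6518 − 3.6513062 = 0.000493848 V = 0.494 mV.

0.494 mV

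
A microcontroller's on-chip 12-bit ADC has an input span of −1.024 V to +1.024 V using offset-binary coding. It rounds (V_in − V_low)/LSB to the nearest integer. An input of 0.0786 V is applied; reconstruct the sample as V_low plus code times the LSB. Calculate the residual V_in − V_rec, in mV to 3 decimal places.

LSB = 2.048/2^12 = 0.500 mV.
(V_in − V_low)/LSB = (0.0786 − (−1.024))/0.0005 = 2205.2000 → code 2205 (round).
Code 2205 maps back to (−1.024) + 2205×0.0005 V = 0.0785 V.
V_in − V_rec = 0.0001 V = 0.100 mV.

0.100 mV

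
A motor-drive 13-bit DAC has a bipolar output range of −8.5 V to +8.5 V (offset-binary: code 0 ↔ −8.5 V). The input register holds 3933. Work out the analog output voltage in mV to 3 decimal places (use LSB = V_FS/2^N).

-338.257 mV

LSB = 17 V / 2^13 = 2.075 mV.
V_out = (−8.5) + 3933 × 0.0020752 V = -0.338257 V.
= -338.257 mV.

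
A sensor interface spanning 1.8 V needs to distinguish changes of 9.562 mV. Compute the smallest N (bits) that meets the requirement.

Number of steps required ≥ 1.8 V / 9.562 mV = 188.25.
Need 2^N ≥ 188.25; 2^7 = 128, 2^8 = 256.
Minimum N = 8.

8 bits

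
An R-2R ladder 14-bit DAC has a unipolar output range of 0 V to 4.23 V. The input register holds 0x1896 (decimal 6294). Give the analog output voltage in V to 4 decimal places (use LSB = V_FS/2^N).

1.6250 V

LSB = 4.23 V / 2^14 = 258.18 µV.
Code 0x1896 = 6294 decimal.
V_out = 0 + 6294 × 0.000258179 V = 1.62498 V.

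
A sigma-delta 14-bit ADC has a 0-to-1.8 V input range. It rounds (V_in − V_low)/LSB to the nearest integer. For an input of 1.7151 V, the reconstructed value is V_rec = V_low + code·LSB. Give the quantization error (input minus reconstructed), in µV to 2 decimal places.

24.32 µV

LSB = 1.8/2^14 = 109.86 µV.
(V_in − V_low)/LSB = (1.7151 − 0)/0.000109863 = 15611.2213 → code 15611 (round).
V_rec = 0 + 15611·0.000109863 = 1.7150757 V.
Difference: 2.43164e-05 V → 24.32 µV.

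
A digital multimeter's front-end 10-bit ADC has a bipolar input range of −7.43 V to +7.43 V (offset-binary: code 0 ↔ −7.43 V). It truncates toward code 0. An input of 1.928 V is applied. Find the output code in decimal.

code 644

Full-scale span = 14.86 V; LSB = 14.86/2^10 = 14.512 mV.
(V_in − V_low)/LSB = (1.928 − (−7.43)) / 0.0145117 = 644.858.
Floor → code 644.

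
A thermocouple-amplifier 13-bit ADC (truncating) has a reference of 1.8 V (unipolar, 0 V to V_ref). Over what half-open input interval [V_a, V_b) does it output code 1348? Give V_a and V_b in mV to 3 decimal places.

[296.191 mV, 296.411 mV)

LSB = 1.8/2^13 = 219.73 µV.
V_a = V_low + 1348·LSB = 0.296191 V; V_b = V_low + 1349·LSB = 0.296411 V.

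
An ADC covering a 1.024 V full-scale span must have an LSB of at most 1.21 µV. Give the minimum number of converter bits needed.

Number of steps required ≥ 1.024 V / 1.21 µV = 846280.99.
Need 2^N ≥ 846280.99; 2^19 = 524288, 2^20 = 1048576.
Minimum N = 20.

20 bits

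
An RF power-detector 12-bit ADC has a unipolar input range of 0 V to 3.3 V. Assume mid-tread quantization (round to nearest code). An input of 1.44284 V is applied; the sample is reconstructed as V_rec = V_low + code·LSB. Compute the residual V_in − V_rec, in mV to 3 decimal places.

-0.104 mV

One LSB is 3.3 V / 4096 = 0.806 mV.
Scaled input = 1790.8705 LSBs, so code = 1791.
Reconstructed: 1.4429443 V.
Error = 1.44284 − 1.4429443 = -0.000104336 V = -0.104 mV.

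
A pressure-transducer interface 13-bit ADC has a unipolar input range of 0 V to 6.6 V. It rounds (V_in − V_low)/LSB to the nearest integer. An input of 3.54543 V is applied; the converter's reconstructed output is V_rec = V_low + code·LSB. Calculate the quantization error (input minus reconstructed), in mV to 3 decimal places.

-0.298 mV

Step size: 6.6 V ÷ 2^13 = 0.806 mV.
Scaled input = 4400.6307 LSBs, so code = 4401.
Code 4401 maps back to 0 + 4401×0.000805664 V = 3.5457275 V.
Difference: -0.000297539 V → -0.298 mV.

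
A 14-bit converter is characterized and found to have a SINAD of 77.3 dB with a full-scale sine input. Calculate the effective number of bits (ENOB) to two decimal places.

12.55 bits

ENOB = (SINAD − 1.76) / 6.02 = (77.3 − 1.76)/6.02 = 12.548.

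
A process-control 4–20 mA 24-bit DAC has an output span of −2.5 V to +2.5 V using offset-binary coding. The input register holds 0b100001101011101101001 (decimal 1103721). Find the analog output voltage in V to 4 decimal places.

LSB = 5 V / 2^24 = 0.30 µV.
Code 0b100001101011101101001 = 1103721 decimal.
V_out = (−2.5) + 1103721 × 2.98023e-07 V = -2.17107 V.

-2.1711 V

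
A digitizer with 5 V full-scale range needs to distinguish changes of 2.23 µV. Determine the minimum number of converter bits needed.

Number of steps required ≥ 5 V / 2.23 µV = 2242152.47.
Need 2^N ≥ 2242152.47; 2^21 = 2097152, 2^22 = 4194304.
Minimum N = 22.

22 bits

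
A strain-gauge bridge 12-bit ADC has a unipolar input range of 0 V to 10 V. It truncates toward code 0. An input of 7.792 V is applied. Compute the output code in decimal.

code 3191

Full-scale span = 10 V; LSB = 10/2^12 = 2.441 mV.
(7.792 − 0) / 0.00244141 = 3191.603 LSBs.
So the output code is 3191.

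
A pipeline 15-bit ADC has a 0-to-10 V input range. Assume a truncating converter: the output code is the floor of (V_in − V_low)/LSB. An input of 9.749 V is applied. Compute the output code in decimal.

code 31945

With 32768 levels over 10 V, one step is 305.18 µV.
(V_in − V_low)/LSB = (9.749 − 0) / 0.000305176 = 31945.523.
So the output code is 31945.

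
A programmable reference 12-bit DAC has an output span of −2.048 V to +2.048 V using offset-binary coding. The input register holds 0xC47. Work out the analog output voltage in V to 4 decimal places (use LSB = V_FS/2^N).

1.0950 V

LSB = 4.096 V / 2^12 = 1.000 mV.
Code 0xC47 = 3143 decimal.
V_out = (−2.048) + 3143 × 0.001 V = 1.095 V.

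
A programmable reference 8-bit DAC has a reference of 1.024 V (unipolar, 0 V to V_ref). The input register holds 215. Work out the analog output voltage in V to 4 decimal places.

LSB = 1.024 V / 2^8 = 4.000 mV.
V_out = 0 + 215 × 0.004 V = 0.86 V.

0.8600 V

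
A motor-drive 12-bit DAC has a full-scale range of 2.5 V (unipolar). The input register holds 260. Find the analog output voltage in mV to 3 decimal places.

158.691 mV

LSB = 2.5 V / 2^12 = 0.610 mV.
V_out = 0 + 260 × 0.000610352 V = 0.158691 V.
= 158.691 mV.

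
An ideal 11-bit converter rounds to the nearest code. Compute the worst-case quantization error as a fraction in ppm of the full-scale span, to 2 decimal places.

244.14 ppm

Rounding → worst-case error = ½ LSB = V_FS/2^12, so 1e+06/4096 = 244.141 ppm of full scale.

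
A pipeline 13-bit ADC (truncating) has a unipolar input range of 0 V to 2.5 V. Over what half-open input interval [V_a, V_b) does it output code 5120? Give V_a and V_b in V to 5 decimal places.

[1.56250 V, 1.56281 V)

LSB = 2.5/2^13 = 305.18 µV.
V_a = V_low + 5120·LSB = 1.5625 V; V_b = V_low + 5121·LSB = 1.56281 V.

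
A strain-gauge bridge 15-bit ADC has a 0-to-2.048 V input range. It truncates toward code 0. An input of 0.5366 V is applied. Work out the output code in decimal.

LSB = 2.048 V / 32768 = 62.50 µV.
(V_in − V_low)/LSB = (0.5366 − 0) / 6.25e-05 = 8585.600.
⌊·⌋(8585.600) = 8585.

code 8585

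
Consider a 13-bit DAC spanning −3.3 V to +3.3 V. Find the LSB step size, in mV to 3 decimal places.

Full-scale span = 6.6 V.
LSB = 6.6 / 2^13 = 6.6 / 8192 = 0.000805664 V = 0.806 mV.

0.806 mV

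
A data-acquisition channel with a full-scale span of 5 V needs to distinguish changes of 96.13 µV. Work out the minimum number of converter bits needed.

Number of steps required ≥ 5 V / 96.13 µV = 52012.90.
Need 2^N ≥ 52012.90; 2^15 = 32768, 2^16 = 65536.
Minimum N = 16.

16 bits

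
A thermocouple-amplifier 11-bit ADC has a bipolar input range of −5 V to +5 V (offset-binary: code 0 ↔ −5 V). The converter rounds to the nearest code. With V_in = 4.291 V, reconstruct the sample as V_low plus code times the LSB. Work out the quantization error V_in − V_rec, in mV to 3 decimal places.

-0.992 mV

Step size: 10 V ÷ 2^11 = 4.883 mV.
(V_in − V_low)/LSB = (4.291 − (−5))/0.00488281 = 1902.7968 → code 1903 (round).
Reconstructed: 4.2919922 V.
V_in − V_rec = -0.000992188 V = -0.992 mV.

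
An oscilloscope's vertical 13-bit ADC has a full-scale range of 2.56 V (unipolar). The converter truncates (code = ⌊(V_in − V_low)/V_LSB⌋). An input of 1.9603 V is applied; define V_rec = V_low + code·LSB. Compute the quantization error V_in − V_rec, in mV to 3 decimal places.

LSB = 2.56/2^13 = 312.50 µV.
(V_in − V_low)/LSB = (1.9603 − 0)/0.0003125 = 6272.9600 → code 6272 (floor).
Code 6272 maps back to 0 + 6272×0.0003125 V = 1.96 V.
V_in − V_rec = 0.0003 V = 0.300 mV.

0.300 mV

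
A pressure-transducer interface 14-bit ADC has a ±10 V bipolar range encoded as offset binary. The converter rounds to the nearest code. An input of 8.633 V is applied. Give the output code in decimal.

code 15264

Full-scale span = 20 V; LSB = 20/2^14 = 1.221 mV.
(V_in − V_low)/LSB = (8.633 − (−10)) / 0.0012207 = 15264.154.
Round → code 15264.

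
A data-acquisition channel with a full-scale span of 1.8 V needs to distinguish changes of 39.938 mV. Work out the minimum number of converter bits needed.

Number of steps required ≥ 1.8 V / 39.938 mV = 45.07.
Need 2^N ≥ 45.07; 2^5 = 32, 2^6 = 64.
Minimum N = 6.

6 bits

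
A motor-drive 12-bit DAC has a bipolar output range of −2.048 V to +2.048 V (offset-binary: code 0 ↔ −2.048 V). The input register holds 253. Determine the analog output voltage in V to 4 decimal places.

-1.7950 V

LSB = 4.096 V / 2^12 = 1.000 mV.
V_out = (−2.048) + 253 × 0.001 V = -1.795 V.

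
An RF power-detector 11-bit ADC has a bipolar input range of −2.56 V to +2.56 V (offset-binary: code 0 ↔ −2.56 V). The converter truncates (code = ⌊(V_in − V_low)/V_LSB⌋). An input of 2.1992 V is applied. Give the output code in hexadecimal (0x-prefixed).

code 0x76F (decimal 1903)

Full-scale span = 5.12 V; LSB = 5.12/2^11 = 2.500 mV.
(V_in − V_low)/LSB = (2.1992 − (−2.56)) / 0.0025 = 1903.680.
So the output code is 1903.
In hexadecimal (0x-prefixed): 0x76F.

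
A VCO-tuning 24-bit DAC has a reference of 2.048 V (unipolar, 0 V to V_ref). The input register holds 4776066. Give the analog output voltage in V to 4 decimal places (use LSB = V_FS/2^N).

0.5830 V

LSB = 2.048 V / 2^24 = 0.12 µV.
V_out = 0 + 4776066 × 1.2207e-07 V = 0.583016 V.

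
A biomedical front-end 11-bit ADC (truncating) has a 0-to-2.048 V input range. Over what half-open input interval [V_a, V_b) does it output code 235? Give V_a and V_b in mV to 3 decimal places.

[235.000 mV, 236.000 mV)

LSB = 2.048/2^11 = 1.000 mV.
V_a = V_low + 235·LSB = 0.235 V; V_b = V_low + 236·LSB = 0.236 V.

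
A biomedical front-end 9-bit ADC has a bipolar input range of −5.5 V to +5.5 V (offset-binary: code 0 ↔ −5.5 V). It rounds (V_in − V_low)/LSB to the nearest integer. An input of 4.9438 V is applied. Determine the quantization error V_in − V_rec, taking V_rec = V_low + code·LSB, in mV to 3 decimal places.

2.394 mV

Step size: 11 V ÷ 2^9 = 21.484 mV.
Scaled input = 486.1114 LSBs, so code = 486.
Reconstructed: 4.9414062 V.
Difference: 0.00239375 V → 2.394 mV.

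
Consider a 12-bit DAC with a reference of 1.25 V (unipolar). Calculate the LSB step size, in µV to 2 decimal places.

305.18 µV

Full-scale span = 1.25 V.
LSB = 1.25 / 2^12 = 1.25 / 4096 = 0.000305176 V = 305.18 µV.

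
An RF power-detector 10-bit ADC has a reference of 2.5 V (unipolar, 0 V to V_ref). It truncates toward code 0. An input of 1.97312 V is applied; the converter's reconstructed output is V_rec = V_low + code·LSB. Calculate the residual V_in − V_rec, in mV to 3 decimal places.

0.464 mV

LSB = 2.5/2^10 = 2.441 mV.
(1.97312 − 0)/0.00244141 = 808.1900; ⌊·⌋ gives code 808.
V_rec = 0 + 808·0.00244141 = 1.9726562 V.
Difference: 0.00046375 V → 0.464 mV.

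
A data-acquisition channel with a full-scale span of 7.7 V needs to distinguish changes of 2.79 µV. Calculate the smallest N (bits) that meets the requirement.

22 bits

Number of steps required ≥ 7.7 V / 2.79 µV = 2759856.63.
Need 2^N ≥ 2759856.63; 2^21 = 2097152, 2^22 = 4194304.
Minimum N = 22.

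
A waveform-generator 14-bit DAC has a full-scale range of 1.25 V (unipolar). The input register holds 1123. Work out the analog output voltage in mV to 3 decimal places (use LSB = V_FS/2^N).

85.678 mV

LSB = 1.25 V / 2^14 = 76.29 µV.
V_out = 0 + 1123 × 7.62939e-05 V = 0.0856781 V.
= 85.678 mV.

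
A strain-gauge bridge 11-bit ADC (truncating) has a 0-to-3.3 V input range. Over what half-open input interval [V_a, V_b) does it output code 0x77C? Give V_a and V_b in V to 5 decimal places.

[3.08730 V, 3.08892 V)

LSB = 3.3/2^11 = 1.611 mV.
Code 0x77C = 1916 decimal.
V_a = V_low + 1916·LSB = 3.0873 V; V_b = V_low + 1917·LSB = 3.08892 V.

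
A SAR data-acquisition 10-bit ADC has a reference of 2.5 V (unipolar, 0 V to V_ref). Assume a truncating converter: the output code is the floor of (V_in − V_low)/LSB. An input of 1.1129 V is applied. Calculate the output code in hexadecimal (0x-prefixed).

code 0x1C7 (decimal 455)

With 1024 levels over 2.5 V, one step is 2.441 mV.
Input sits at 455.844 steps above V_low.
Floor → code 455.
In hexadecimal (0x-prefixed): 0x1C7.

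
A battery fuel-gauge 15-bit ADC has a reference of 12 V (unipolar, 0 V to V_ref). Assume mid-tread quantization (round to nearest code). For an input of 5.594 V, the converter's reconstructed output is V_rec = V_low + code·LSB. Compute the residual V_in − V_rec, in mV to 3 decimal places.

Step size: 12 V ÷ 2^15 = 366.21 µV.
Scaled input = 15275.3493 LSBs, so code = 15275.
V_rec = 0 + 15275·0.000366211 = 5.5938721 V.
Error = 5.594 − 5.5938721 = 0.00012793 V = 0.128 mV.

0.128 mV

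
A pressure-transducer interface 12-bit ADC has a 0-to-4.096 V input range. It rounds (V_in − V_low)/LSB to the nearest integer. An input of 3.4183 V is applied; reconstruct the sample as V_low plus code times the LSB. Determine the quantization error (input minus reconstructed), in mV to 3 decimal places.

0.300 mV

LSB = 4.096/2^12 = 1.000 mV.
(V_in − V_low)/LSB = (3.4183 − 0)/0.001 = 3418.3000 → code 3418 (round).
V_rec = 0 + 3418·0.001 = 3.418 V.
Difference: 0.0003 V → 0.300 mV.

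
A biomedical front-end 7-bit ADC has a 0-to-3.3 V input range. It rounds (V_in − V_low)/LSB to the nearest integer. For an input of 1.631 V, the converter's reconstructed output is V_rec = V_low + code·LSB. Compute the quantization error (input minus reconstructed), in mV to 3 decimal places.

Step size: 3.3 V ÷ 2^7 = 25.781 mV.
Scaled input = 63.2630 LSBs, so code = 63.
Reconstructed: 1.6242188 V.
V_in − V_rec = 0.00678125 V = 6.781 mV.

6.781 mV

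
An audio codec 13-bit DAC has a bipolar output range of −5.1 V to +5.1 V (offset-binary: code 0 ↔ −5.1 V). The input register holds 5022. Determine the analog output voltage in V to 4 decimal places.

1.1530 V

LSB = 10.2 V / 2^13 = 1.245 mV.
V_out = (−5.1) + 5022 × 0.00124512 V = 1.15298 V.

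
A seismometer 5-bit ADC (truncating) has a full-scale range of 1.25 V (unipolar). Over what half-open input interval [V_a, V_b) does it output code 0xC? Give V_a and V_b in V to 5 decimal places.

[0.46875 V, 0.50781 V)

LSB = 1.25/2^5 = 39.062 mV.
Code 0xC = 12 decimal.
V_a = V_low + 12·LSB = 0.46875 V; V_b = V_low + 13·LSB = 0.507812 V.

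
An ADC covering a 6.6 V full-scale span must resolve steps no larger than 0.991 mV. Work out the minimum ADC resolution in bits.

13 bits

Number of steps required ≥ 6.6 V / 0.991 mV = 6659.94.
Need 2^N ≥ 6659.94; 2^12 = 4096, 2^13 = 8192.
Minimum N = 13.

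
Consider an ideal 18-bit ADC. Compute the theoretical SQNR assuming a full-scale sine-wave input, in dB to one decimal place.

110.1 dB

SNR ≈ 6.02·N + 1.76 dB = 6.02·18 + 1.76 = 110.12 dB.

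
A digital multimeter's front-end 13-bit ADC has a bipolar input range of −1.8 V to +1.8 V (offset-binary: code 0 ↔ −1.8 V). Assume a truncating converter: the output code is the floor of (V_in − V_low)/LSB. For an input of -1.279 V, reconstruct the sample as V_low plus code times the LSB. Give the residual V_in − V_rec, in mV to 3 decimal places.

Step size: 3.6 V ÷ 2^13 = 439.45 µV.
(-1.279 − (−1.8))/0.000439453 = 1185.5644; ⌊·⌋ gives code 1185.
Reconstructed: -1.279248 V.
Error = -1.279 − (−1.279248) = 0.000248047 V = 0.248 mV.

0.248 mV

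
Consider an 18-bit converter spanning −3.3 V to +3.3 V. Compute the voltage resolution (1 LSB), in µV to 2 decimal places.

25.18 µV

Full-scale span = 6.6 V.
LSB = 6.6 / 2^18 = 6.6 / 262144 = 2.5177e-05 V = 25.18 µV.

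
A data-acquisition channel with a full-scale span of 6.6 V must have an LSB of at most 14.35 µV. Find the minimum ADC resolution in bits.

19 bits

Number of steps required ≥ 6.6 V / 14.35 µV = 459930.31.
Need 2^N ≥ 459930.31; 2^18 = 262144, 2^19 = 524288.
Minimum N = 19.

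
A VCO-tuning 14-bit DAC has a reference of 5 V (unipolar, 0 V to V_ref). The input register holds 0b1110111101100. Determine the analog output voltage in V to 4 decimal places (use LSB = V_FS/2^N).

LSB = 5 V / 2^14 = 305.18 µV.
Code 0b1110111101100 = 7660 decimal.
V_out = 0 + 7660 × 0.000305176 V = 2.33765 V.

2.3376 V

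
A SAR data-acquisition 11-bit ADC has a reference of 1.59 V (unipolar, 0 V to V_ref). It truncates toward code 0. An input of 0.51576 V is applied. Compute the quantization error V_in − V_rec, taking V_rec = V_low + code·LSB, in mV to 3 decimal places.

0.252 mV

Step size: 1.59 V ÷ 2^11 = 0.776 mV.
(V_in − V_low)/LSB = (0.51576 − 0)/0.000776367 = 664.3248 → code 664 (floor).
V_rec = 0 + 664·0.000776367 = 0.51550781 V.
V_in − V_rec = 0.000252188 V = 0.252 mV.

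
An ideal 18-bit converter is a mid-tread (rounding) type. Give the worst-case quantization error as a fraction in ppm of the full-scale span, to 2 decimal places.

1.91 ppm

Rounding → worst-case error = ½ LSB = V_FS/2^19, so 1e+06/524288 = 1.90735 ppm of full scale.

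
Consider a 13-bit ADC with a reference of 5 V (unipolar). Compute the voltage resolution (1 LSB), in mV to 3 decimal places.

0.610 mV

Full-scale span = 5 V.
LSB = 5 / 2^13 = 5 / 8192 = 0.000610352 V = 0.610 mV.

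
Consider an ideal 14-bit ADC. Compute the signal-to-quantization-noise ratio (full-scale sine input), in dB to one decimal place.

SNR ≈ 6.02·N + 1.76 dB = 6.02·14 + 1.76 = 86.04 dB.

86.0 dB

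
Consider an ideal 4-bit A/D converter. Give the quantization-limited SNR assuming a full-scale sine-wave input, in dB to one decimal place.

SNR ≈ 6.02·N + 1.76 dB = 6.02·4 + 1.76 = 25.84 dB.

25.8 dB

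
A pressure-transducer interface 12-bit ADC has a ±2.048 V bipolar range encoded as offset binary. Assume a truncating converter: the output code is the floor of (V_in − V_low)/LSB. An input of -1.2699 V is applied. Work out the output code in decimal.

code 778

LSB = 4.096 V / 4096 = 1.000 mV.
Input sits at 778.100 steps above V_low.
Floor → code 778.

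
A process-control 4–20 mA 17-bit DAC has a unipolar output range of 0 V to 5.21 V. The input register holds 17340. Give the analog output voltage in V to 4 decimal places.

LSB = 5.21 V / 2^17 = 39.75 µV.
V_out = 0 + 17340 × 3.97491e-05 V = 0.68925 V.

0.6893 V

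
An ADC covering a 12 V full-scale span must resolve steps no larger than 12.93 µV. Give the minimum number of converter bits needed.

20 bits

Number of steps required ≥ 12 V / 12.93 µV = 928074.25.
Need 2^N ≥ 928074.25; 2^19 = 524288, 2^20 = 1048576.
Minimum N = 20.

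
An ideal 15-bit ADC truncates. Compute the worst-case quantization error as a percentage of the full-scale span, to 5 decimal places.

0.00305 %

Truncating → worst-case error = 1 LSB = V_FS/2^15, so 100/32768 = 0.00305176 % of full scale.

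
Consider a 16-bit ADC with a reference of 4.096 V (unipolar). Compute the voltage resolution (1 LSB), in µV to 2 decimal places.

62.50 µV

Full-scale span = 4.096 V.
LSB = 4.096 / 2^16 = 4.096 / 65536 = 6.25e-05 V = 62.50 µV.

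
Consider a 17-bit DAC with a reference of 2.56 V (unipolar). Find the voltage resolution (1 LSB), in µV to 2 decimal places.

Full-scale span = 2.56 V.
LSB = 2.56 / 2^17 = 2.56 / 131072 = 1.95313e-05 V = 19.53 µV.

19.53 µV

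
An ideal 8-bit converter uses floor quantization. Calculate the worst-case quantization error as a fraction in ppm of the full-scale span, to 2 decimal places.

3906.25 ppm

Truncating → worst-case error = 1 LSB = V_FS/2^8, so 1e+06/256 = 3906.25 ppm of full scale.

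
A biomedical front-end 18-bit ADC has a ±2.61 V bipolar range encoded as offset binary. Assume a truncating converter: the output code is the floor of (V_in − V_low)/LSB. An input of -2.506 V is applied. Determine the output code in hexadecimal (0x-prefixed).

code 0x1466 (decimal 5222)

With 262144 levels over 5.22 V, one step is 19.91 µV.
(V_in − V_low)/LSB = (-2.506 − (−2.61)) / 1.99127e-05 = 5222.792.
⌊·⌋(5222.792) = 5222.
In hexadecimal (0x-prefixed): 0x1466.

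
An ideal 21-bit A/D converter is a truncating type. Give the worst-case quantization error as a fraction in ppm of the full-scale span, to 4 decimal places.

Truncating → worst-case error = 1 LSB = V_FS/2^21, so 1e+06/2097152 = 0.476837 ppm of full scale.

0.4768 ppm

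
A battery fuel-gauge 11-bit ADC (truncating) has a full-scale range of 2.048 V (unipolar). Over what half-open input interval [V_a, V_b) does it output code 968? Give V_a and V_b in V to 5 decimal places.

[0.96800 V, 0.96900 V)

LSB = 2.048/2^11 = 1.000 mV.
V_a = V_low + 968·LSB = 0.968 V; V_b = V_low + 969·LSB = 0.969 V.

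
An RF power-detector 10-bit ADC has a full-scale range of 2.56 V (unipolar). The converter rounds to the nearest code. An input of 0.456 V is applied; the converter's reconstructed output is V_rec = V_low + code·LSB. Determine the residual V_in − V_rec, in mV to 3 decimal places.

LSB = 2.56/2^10 = 2.500 mV.
(V_in − V_low)/LSB = (0.456 − 0)/0.0025 = 182.4000 → code 182 (round).
V_rec = 0 + 182·0.0025 = 0.455 V.
Difference: 0.001 V → 1.000 mV.

1.000 mV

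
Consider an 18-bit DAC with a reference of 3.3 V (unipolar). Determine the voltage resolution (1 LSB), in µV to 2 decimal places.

12.59 µV

Full-scale span = 3.3 V.
LSB = 3.3 / 2^18 = 3.3 / 262144 = 1.25885e-05 V = 12.59 µV.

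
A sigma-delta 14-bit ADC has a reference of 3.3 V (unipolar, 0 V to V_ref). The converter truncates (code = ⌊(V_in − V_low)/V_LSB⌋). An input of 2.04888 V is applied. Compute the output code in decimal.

Full-scale span = 3.3 V; LSB = 3.3/2^14 = 201.42 µV.
Input sits at 10172.379 steps above V_low.
So the output code is 10172.

code 10172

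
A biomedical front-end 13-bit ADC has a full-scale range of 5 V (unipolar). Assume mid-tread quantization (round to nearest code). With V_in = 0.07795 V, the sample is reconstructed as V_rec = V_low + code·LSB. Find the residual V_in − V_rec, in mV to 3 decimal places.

-0.175 mV

One LSB is 5 V / 8192 = 0.610 mV.
(0.07795 − 0)/0.000610352 = 127.7133; round gives code 128.
Reconstructed: 0.078125 V.
Error = 0.07795 − 0.078125 = -0.000175 V = -0.175 mV.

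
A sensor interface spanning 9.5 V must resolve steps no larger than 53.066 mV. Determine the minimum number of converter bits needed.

Number of steps required ≥ 9.5 V / 53.066 mV = 179.02.
Need 2^N ≥ 179.02; 2^7 = 128, 2^8 = 256.
Minimum N = 8.

8 bits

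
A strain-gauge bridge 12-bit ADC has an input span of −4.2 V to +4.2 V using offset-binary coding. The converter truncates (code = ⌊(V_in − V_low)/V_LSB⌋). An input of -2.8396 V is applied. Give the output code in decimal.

With 4096 levels over 8.4 V, one step is 2.051 mV.
(V_in − V_low)/LSB = (-2.8396 − (−4.2)) / 0.00205078 = 663.357.
So the output code is 663.

code 663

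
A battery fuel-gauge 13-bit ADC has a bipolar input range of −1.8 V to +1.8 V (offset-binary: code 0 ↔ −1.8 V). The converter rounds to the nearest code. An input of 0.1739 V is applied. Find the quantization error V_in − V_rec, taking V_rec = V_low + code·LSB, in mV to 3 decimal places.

Step size: 3.6 V ÷ 2^13 = 439.45 µV.
(V_in − V_low)/LSB = (0.1739 − (−1.8))/0.000439453 = 4491.7191 → code 4492 (round).
Code 4492 maps back to (−1.8) + 4492×0.000439453 V = 0.17402344 V.
Error = 0.1739 − 0.17402344 = -0.000123438 V = -0.123 mV.

-0.123 mV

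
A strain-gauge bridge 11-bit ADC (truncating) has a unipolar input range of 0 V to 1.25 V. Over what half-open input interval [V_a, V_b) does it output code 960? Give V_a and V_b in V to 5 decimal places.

[0.58594 V, 0.58655 V)

LSB = 1.25/2^11 = 0.610 mV.
V_a = V_low + 960·LSB = 0.585938 V; V_b = V_low + 961·LSB = 0.586548 V.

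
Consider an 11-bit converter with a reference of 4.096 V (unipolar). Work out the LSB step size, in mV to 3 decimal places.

Full-scale span = 4.096 V.
LSB = 4.096 / 2^11 = 4.096 / 2048 = 0.002 V = 2.000 mV.

2.000 mV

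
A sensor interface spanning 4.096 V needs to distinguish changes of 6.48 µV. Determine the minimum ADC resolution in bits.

Number of steps required ≥ 4.096 V / 6.48 µV = 632098.77.
Need 2^N ≥ 632098.77; 2^19 = 524288, 2^20 = 1048576.
Minimum N = 20.

20 bits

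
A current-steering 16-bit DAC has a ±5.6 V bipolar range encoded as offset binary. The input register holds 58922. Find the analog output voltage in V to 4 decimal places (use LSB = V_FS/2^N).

4.4697 V

LSB = 11.2 V / 2^16 = 170.90 µV.
V_out = (−5.6) + 58922 × 0.000170898 V = 4.46968 V.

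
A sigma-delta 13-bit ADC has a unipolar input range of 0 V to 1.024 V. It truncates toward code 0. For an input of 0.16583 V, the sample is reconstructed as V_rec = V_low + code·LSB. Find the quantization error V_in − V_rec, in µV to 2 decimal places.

80.00 µV

LSB = 1.024/2^13 = 125.00 µV.
Scaled input = 1326.6400 LSBs, so code = 1326.
Reconstructed: 0.16575 V.
V_in − V_rec = 8e-05 V = 80.00 µV.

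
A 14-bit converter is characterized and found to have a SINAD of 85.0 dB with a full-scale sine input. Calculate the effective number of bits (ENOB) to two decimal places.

13.83 bits

ENOB = (SINAD − 1.76) / 6.02 = (85.0 − 1.76)/6.02 = 13.827.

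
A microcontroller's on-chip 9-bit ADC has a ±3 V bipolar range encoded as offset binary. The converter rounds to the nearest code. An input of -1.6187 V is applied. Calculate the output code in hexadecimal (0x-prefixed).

Full-scale span = 6 V; LSB = 6/2^9 = 11.719 mV.
(V_in − V_low)/LSB = (-1.6187 − (−3)) / 0.0117188 = 117.871.
So the output code is 118.
In hexadecimal (0x-prefixed): 0x76.

code 0x76 (decimal 118)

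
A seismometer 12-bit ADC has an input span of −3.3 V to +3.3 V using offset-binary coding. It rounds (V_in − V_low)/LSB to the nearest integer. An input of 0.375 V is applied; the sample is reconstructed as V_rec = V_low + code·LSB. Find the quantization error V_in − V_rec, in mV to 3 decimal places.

-0.439 mV

One LSB is 6.6 V / 4096 = 1.611 mV.
Scaled input = 2280.7273 LSBs, so code = 2281.
Code 2281 maps back to (−3.3) + 2281×0.00161133 V = 0.37543945 V.
Difference: -0.000439453 V → -0.439 mV.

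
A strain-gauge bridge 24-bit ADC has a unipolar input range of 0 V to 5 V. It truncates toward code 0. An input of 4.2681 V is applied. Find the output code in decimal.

code 14321367

LSB = 5 V / 16777216 = 0.30 µV.
Input sits at 14321367.122 steps above V_low.
Floor → code 14321367.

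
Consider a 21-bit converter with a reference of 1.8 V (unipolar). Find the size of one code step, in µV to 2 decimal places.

0.86 µV

Full-scale span = 1.8 V.
LSB = 1.8 / 2^21 = 1.8 / 2097152 = 8.58307e-07 V = 0.86 µV.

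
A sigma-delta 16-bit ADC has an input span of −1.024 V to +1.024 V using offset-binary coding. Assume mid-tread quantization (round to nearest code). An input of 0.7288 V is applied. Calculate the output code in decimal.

code 56090

With 65536 levels over 2.048 V, one step is 31.25 µV.
(0.7288 − (−1.024)) / 3.125e-05 = 56089.600 LSBs.
round(56089.600) = 56090.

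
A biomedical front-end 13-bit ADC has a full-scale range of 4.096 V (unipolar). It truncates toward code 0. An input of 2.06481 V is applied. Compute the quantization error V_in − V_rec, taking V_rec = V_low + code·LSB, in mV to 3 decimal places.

Step size: 4.096 V ÷ 2^13 = 0.500 mV.
(V_in − V_low)/LSB = (2.06481 − 0)/0.0005 = 4129.6200 → code 4129 (floor).
Reconstructed: 2.0645 V.
Difference: 0.00031 V → 0.310 mV.

0.310 mV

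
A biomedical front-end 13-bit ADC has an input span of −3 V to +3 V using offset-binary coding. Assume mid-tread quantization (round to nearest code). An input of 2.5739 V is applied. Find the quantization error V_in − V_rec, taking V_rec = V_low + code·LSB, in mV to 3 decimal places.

One LSB is 6 V / 8192 = 0.732 mV.
(2.5739 − (−3))/0.000732422 = 7610.2315; round gives code 7610.
Reconstructed: 2.5737305 V.
Difference: 0.000169531 V → 0.170 mV.

0.170 mV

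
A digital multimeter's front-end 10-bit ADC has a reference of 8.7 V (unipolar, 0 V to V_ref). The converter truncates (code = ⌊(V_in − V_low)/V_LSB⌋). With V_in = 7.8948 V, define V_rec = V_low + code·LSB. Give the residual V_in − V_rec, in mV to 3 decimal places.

LSB = 8.7/2^10 = 8.496 mV.
(V_in − V_low)/LSB = (7.8948 − 0)/0.00849609 = 929.2270 → code 929 (floor).
Code 929 maps back to 0 + 929×0.00849609 V = 7.8928711 V.
Difference: 0.00192891 V → 1.929 mV.

1.929 mV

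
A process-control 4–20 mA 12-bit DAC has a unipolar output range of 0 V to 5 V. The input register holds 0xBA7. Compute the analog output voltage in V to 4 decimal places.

3.6414 V

LSB = 5 V / 2^12 = 1.221 mV.
Code 0xBA7 = 2983 decimal.
V_out = 0 + 2983 × 0.0012207 V = 3.64136 V.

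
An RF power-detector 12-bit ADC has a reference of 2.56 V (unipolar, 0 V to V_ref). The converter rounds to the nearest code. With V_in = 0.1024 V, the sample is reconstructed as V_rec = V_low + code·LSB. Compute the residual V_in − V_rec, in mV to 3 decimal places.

-0.100 mV

LSB = 2.56/2^12 = 0.625 mV.
(0.1024 − 0)/0.000625 = 163.8400; round gives code 164.
Code 164 maps back to 0 + 164×0.000625 V = 0.1025 V.
V_in − V_rec = -0.0001 V = -0.100 mV.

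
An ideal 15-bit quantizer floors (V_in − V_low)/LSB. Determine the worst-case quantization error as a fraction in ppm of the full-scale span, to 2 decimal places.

Truncating → worst-case error = 1 LSB = V_FS/2^15, so 1e+06/32768 = 30.5176 ppm of full scale.

30.52 ppm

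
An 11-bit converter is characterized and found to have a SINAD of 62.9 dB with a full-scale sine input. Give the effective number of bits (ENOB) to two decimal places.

ENOB = (SINAD − 1.76) / 6.02 = (62.9 − 1.76)/6.02 = 10.156.

10.16 bits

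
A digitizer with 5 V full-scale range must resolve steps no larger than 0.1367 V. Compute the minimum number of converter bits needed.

Number of steps required ≥ 5 V / 0.1367 V = 36.58.
Need 2^N ≥ 36.58; 2^5 = 32, 2^6 = 64.
Minimum N = 6.

6 bits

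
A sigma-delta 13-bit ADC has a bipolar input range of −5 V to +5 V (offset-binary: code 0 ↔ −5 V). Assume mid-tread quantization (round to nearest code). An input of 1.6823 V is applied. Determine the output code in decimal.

LSB = 10 V / 8192 = 1.221 mV.
(V_in − V_low)/LSB = (1.6823 − (−5)) / 0.0012207 = 5474.140.
round(5474.140) = 5474.

code 5474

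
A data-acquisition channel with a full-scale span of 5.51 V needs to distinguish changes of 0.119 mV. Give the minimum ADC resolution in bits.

16 bits

Number of steps required ≥ 5.51 V / 0.119 mV = 46302.52.
Need 2^N ≥ 46302.52; 2^15 = 32768, 2^16 = 65536.
Minimum N = 16.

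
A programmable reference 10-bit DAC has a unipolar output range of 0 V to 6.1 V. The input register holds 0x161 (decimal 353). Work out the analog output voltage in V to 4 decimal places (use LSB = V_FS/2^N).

LSB = 6.1 V / 2^10 = 5.957 mV.
Code 0x161 = 353 decimal.
V_out = 0 + 353 × 0.00595703 V = 2.10283 V.

2.1028 V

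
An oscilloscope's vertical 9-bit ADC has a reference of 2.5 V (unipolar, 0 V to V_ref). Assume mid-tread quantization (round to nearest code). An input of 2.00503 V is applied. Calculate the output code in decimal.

code 411

With 512 levels over 2.5 V, one step is 4.883 mV.
Input sits at 410.630 steps above V_low.
So the output code is 411.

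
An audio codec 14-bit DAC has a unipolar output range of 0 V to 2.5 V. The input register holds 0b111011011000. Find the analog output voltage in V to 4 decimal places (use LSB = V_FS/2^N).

0.5798 V

LSB = 2.5 V / 2^14 = 152.59 µV.
Code 0b111011011000 = 3800 decimal.
V_out = 0 + 3800 × 0.000152588 V = 0.579834 V.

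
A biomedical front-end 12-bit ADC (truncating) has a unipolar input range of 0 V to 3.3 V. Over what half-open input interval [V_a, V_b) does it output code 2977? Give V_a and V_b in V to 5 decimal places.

LSB = 3.3/2^12 = 0.806 mV.
V_a = V_low + 2977·LSB = 2.39846 V; V_b = V_low + 2978·LSB = 2.39927 V.

[2.39846 V, 2.39927 V)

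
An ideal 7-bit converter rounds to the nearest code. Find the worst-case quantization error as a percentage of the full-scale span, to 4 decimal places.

0.3906 %

Rounding → worst-case error = ½ LSB = V_FS/2^8, so 100/256 = 0.390625 % of full scale.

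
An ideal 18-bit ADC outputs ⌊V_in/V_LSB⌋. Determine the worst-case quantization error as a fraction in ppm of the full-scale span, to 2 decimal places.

Truncating → worst-case error = 1 LSB = V_FS/2^18, so 1e+06/262144 = 3.8147 ppm of full scale.

3.81 ppm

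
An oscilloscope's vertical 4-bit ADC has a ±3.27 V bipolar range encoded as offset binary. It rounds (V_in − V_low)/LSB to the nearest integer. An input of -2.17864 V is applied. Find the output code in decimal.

Full-scale span = 6.54 V; LSB = 6.54/2^4 = 408.750 mV.
Input sits at 2.670 steps above V_low.
Round → code 3.

code 3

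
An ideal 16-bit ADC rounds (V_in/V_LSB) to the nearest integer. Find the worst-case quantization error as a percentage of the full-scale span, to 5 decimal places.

0.00076 %

Rounding → worst-case error = ½ LSB = V_FS/2^17, so 100/131072 = 0.000762939 % of full scale.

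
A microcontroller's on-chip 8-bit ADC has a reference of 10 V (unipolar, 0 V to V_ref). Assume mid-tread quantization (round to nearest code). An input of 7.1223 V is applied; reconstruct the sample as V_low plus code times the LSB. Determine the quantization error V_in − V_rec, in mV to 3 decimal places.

12.925 mV

One LSB is 10 V / 256 = 39.062 mV.
(7.1223 − 0)/0.0390625 = 182.3309; round gives code 182.
V_rec = 0 + 182·0.0390625 = 7.109375 V.
Error = 7.1223 − 7.109375 = 0.012925 V = 12.925 mV.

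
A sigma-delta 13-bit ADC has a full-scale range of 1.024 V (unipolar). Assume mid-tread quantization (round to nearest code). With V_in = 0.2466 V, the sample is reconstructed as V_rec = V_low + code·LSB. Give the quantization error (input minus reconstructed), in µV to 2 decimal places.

LSB = 1.024/2^13 = 125.00 µV.
(0.2466 − 0)/0.000125 = 1972.8000; round gives code 1973.
V_rec = 0 + 1973·0.000125 = 0.246625 V.
Error = 0.2466 − 0.246625 = -2.5e-05 V = -25.00 µV.

-25.00 µV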